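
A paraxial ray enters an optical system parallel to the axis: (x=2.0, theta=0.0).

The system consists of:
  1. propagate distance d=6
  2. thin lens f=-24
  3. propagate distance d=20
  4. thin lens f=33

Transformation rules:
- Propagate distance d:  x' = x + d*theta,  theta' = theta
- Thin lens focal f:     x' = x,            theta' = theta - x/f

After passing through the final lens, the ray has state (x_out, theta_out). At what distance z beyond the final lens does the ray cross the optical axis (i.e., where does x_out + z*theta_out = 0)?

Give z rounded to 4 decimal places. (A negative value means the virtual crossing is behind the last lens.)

Initial: x=2.0000 theta=0.0000
After 1 (propagate distance d=6): x=2.0000 theta=0.0000
After 2 (thin lens f=-24): x=2.0000 theta=1/12 (≈0.0833)
After 3 (propagate distance d=20): x=11/3 (≈3.6667) theta=1/12 (≈0.0833)
After 4 (thin lens f=33): x=11/3 (≈3.6667) theta=-1/36 (≈-0.0278)
z_focus = -x_out/theta_out = -(11/3)/(-1/36) = 132.0000
Rounded to 4 decimal places: z = 132.0000

Answer: 132.0000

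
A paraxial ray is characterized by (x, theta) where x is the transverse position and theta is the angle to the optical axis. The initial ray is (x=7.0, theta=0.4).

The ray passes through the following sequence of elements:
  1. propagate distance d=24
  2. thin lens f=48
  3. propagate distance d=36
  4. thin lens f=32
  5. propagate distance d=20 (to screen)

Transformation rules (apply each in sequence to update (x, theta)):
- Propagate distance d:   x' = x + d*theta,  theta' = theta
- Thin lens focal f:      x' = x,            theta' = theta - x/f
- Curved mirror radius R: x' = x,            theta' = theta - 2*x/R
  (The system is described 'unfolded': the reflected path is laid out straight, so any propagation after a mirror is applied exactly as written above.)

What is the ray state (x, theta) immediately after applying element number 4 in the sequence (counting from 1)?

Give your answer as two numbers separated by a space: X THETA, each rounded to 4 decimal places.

Initial: x=7.0000 theta=0.4000
After 1 (propagate distance d=24): x=16.6000 theta=0.4000
After 2 (thin lens f=48): x=16.6000 theta=13/240 (≈0.0542)
After 3 (propagate distance d=36): x=18.5500 theta=13/240 (≈0.0542)
After 4 (thin lens f=32): x=18.5500 theta=-1009/1920 (≈-0.5255)
Rounded to 4 decimal places: x = 18.5500, theta = -0.5255

Answer: 18.5500 -0.5255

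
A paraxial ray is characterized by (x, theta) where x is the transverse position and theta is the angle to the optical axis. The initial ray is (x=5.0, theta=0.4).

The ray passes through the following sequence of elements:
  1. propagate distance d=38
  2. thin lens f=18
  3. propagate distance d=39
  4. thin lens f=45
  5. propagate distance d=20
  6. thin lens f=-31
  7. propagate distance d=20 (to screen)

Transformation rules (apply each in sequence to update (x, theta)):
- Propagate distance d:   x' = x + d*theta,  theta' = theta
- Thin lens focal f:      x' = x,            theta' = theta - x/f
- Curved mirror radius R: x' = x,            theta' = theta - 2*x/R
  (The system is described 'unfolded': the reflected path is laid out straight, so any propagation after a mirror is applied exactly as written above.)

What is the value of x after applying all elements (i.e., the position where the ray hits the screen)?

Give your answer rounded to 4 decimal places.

Initial: x=5.0000 theta=0.4000
After 1 (propagate distance d=38): x=20.2000 theta=0.4000
After 2 (thin lens f=18): x=20.2000 theta=-13/18 (≈-0.7222)
After 3 (propagate distance d=39): x=-239/30 (≈-7.9667) theta=-13/18 (≈-0.7222)
After 4 (thin lens f=45): x=-239/30 (≈-7.9667) theta=-368/675 (≈-0.5452)
After 5 (propagate distance d=20): x=-1019/54 (≈-18.8704) theta=-368/675 (≈-0.5452)
After 6 (thin lens f=-31): x=-1019/54 (≈-18.8704) theta=-16097/13950 (≈-1.1539)
After 7 (propagate distance d=20 (to screen)): x=-351109/8370 (≈-41.9485) theta=-16097/13950 (≈-1.1539)
Rounded to 4 decimal places: x = -41.9485

Answer: -41.9485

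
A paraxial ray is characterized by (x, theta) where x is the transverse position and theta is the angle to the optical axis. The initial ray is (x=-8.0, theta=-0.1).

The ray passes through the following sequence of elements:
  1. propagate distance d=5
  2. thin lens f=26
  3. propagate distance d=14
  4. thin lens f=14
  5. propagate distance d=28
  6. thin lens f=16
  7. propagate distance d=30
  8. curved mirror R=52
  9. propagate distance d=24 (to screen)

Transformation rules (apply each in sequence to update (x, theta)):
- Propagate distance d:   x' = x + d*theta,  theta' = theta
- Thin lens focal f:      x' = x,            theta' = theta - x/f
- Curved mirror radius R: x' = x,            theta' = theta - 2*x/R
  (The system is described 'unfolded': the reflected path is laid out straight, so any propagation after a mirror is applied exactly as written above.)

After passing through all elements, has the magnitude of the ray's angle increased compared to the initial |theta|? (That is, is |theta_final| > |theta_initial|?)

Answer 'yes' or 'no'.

Initial: x=-8.0000 theta=-0.1000
After 1 (propagate distance d=5): x=-8.5000 theta=-0.1000
After 2 (thin lens f=26): x=-8.5000 theta=59/260 (≈0.2269)
After 3 (propagate distance d=14): x=-346/65 (≈-5.3231) theta=59/260 (≈0.2269)
After 4 (thin lens f=14): x=-346/65 (≈-5.3231) theta=17/28 (≈0.6071)
After 5 (propagate distance d=28): x=759/65 (≈11.6769) theta=17/28 (≈0.6071)
After 6 (thin lens f=16): x=759/65 (≈11.6769) theta=-893/7280 (≈-0.1227)
After 7 (propagate distance d=30): x=29109/3640 (≈7.9970) theta=-893/7280 (≈-0.1227)
After 8 (curved mirror R=52): x=29109/3640 (≈7.9970) theta=-20359/47320 (≈-0.4302)
After 9 (propagate distance d=24 (to screen)): x=-110199/47320 (≈-2.3288) theta=-20359/47320 (≈-0.4302)
|theta_initial|=0.1000 |theta_final|=20359/47320 (≈0.4302) -> increased

Answer: yes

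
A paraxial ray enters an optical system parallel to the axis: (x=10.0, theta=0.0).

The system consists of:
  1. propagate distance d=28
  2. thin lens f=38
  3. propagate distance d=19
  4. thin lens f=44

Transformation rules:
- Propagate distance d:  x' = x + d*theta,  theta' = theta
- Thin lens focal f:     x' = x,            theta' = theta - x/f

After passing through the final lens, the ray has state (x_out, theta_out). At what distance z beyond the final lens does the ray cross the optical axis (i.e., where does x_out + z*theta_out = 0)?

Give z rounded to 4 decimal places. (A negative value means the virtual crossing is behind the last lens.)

Initial: x=10.0000 theta=0.0000
After 1 (propagate distance d=28): x=10.0000 theta=0.0000
After 2 (thin lens f=38): x=10.0000 theta=-5/19 (≈-0.2632)
After 3 (propagate distance d=19): x=5.0000 theta=-5/19 (≈-0.2632)
After 4 (thin lens f=44): x=5.0000 theta=-315/836 (≈-0.3768)
z_focus = -x_out/theta_out = -(5.0000)/(-315/836) = 836/63 ≈ 13.2698
Rounded to 4 decimal places: z = 13.2698

Answer: 13.2698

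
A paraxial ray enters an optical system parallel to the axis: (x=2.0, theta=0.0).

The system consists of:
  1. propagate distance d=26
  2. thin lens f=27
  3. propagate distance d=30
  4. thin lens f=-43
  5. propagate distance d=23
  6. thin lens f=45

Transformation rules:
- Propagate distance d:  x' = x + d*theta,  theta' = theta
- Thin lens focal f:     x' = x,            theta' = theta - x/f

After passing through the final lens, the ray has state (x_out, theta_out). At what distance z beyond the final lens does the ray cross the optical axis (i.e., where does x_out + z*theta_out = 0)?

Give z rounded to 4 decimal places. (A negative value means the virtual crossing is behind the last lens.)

Answer: -60.4926

Derivation:
Initial: x=2.0000 theta=0.0000
After 1 (propagate distance d=26): x=2.0000 theta=0.0000
After 2 (thin lens f=27): x=2.0000 theta=-2/27 (≈-0.0741)
After 3 (propagate distance d=30): x=-2/9 (≈-0.2222) theta=-2/27 (≈-0.0741)
After 4 (thin lens f=-43): x=-2/9 (≈-0.2222) theta=-92/1161 (≈-0.0792)
After 5 (propagate distance d=23): x=-2374/1161 (≈-2.0448) theta=-92/1161 (≈-0.0792)
After 6 (thin lens f=45): x=-2374/1161 (≈-2.0448) theta=-1766/52245 (≈-0.0338)
z_focus = -x_out/theta_out = -(-2374/1161)/(-1766/52245) = -53415/883 ≈ -60.4926
Rounded to 4 decimal places: z = -60.4926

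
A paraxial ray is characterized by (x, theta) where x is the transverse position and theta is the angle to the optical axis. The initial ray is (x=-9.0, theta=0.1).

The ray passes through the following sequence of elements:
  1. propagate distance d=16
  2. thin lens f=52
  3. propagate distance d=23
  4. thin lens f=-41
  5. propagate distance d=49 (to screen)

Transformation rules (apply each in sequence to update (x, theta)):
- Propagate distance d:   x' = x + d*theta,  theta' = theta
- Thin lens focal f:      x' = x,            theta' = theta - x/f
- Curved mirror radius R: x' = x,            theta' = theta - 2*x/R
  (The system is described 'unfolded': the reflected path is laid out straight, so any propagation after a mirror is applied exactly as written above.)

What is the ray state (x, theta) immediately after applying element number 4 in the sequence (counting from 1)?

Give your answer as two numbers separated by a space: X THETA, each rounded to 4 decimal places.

Answer: -1.8269 0.1977

Derivation:
Initial: x=-9.0000 theta=0.1000
After 1 (propagate distance d=16): x=-7.4000 theta=0.1000
After 2 (thin lens f=52): x=-7.4000 theta=63/260 (≈0.2423)
After 3 (propagate distance d=23): x=-95/52 (≈-1.8269) theta=63/260 (≈0.2423)
After 4 (thin lens f=-41): x=-95/52 (≈-1.8269) theta=527/2665 (≈0.1977)
Rounded to 4 decimal places: x = -1.8269, theta = 0.1977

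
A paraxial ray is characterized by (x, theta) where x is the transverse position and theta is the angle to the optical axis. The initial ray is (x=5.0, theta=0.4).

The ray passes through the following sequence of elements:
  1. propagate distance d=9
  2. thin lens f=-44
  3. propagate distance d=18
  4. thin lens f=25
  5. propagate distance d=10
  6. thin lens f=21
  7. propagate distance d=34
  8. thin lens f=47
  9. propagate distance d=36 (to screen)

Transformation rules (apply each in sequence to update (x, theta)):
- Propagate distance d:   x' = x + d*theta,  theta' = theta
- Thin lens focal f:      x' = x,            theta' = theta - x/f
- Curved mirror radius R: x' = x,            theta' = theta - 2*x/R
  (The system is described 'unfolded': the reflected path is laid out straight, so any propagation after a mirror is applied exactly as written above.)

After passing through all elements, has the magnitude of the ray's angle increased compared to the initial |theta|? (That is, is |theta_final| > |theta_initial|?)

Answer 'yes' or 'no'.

Answer: yes

Derivation:
Initial: x=5.0000 theta=0.4000
After 1 (propagate distance d=9): x=8.6000 theta=0.4000
After 2 (thin lens f=-44): x=8.6000 theta=131/220 (≈0.5955)
After 3 (propagate distance d=18): x=425/22 (≈19.3182) theta=131/220 (≈0.5955)
After 4 (thin lens f=25): x=425/22 (≈19.3182) theta=-39/220 (≈-0.1773)
After 5 (propagate distance d=10): x=193/11 (≈17.5455) theta=-39/220 (≈-0.1773)
After 6 (thin lens f=21): x=193/11 (≈17.5455) theta=-4679/4620 (≈-1.0128)
After 7 (propagate distance d=34): x=-39013/2310 (≈-16.8887) theta=-4679/4620 (≈-1.0128)
After 8 (thin lens f=47): x=-39013/2310 (≈-16.8887) theta=-141887/217140 (≈-0.6534)
After 9 (propagate distance d=36 (to screen)): x=-4387577/108570 (≈-40.4124) theta=-141887/217140 (≈-0.6534)
|theta_initial|=0.4000 |theta_final|=141887/217140 (≈0.6534) -> increased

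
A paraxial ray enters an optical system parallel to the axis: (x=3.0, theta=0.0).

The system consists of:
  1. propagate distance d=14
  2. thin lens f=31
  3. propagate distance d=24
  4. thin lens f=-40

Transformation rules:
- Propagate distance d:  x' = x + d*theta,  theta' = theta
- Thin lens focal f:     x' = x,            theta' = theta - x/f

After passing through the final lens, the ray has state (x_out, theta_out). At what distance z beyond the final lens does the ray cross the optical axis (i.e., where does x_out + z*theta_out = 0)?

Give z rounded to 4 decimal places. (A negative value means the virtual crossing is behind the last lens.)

Initial: x=3.0000 theta=0.0000
After 1 (propagate distance d=14): x=3.0000 theta=0.0000
After 2 (thin lens f=31): x=3.0000 theta=-3/31 (≈-0.0968)
After 3 (propagate distance d=24): x=21/31 (≈0.6774) theta=-3/31 (≈-0.0968)
After 4 (thin lens f=-40): x=21/31 (≈0.6774) theta=-99/1240 (≈-0.0798)
z_focus = -x_out/theta_out = -(21/31)/(-99/1240) = 280/33 ≈ 8.4848
Rounded to 4 decimal places: z = 8.4848

Answer: 8.4848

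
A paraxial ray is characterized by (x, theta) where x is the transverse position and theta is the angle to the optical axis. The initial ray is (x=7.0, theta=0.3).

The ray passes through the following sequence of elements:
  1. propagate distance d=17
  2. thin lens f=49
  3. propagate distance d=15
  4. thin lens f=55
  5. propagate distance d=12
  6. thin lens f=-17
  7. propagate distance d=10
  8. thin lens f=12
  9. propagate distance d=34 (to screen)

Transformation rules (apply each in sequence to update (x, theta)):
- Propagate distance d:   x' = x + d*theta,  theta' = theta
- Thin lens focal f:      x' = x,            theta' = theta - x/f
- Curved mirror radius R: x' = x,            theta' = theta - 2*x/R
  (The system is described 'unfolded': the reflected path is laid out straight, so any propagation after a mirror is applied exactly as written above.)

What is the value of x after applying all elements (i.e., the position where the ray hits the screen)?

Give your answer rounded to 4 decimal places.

Initial: x=7.0000 theta=0.3000
After 1 (propagate distance d=17): x=12.1000 theta=0.3000
After 2 (thin lens f=49): x=12.1000 theta=13/245 (≈0.0531)
After 3 (propagate distance d=15): x=6319/490 (≈12.8959) theta=13/245 (≈0.0531)
After 4 (thin lens f=55): x=6319/490 (≈12.8959) theta=-4889/26950 (≈-0.1814)
After 5 (propagate distance d=12): x=288877/26950 (≈10.7190) theta=-4889/26950 (≈-0.1814)
After 6 (thin lens f=-17): x=288877/26950 (≈10.7190) theta=102882/229075 (≈0.4491)
After 7 (propagate distance d=10): x=995507/65450 (≈15.2102) theta=102882/229075 (≈0.4491)
After 8 (thin lens f=12): x=995507/65450 (≈15.2102) theta=-4499381/5497800 (≈-0.8184)
After 9 (propagate distance d=34 (to screen)): x=-34678183/2748900 (≈-12.6153) theta=-4499381/5497800 (≈-0.8184)
Rounded to 4 decimal places: x = -12.6153

Answer: -12.6153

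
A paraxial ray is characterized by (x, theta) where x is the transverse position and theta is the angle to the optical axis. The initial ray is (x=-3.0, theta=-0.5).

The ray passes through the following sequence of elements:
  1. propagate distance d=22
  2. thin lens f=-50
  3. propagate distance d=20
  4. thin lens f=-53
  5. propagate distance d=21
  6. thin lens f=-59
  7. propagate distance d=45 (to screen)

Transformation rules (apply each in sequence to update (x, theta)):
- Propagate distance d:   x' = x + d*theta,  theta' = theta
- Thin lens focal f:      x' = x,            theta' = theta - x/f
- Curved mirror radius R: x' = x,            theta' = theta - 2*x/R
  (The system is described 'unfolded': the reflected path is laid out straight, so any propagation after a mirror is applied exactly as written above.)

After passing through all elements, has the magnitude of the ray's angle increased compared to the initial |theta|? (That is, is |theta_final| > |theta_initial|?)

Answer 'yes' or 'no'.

Answer: yes

Derivation:
Initial: x=-3.0000 theta=-0.5000
After 1 (propagate distance d=22): x=-14.0000 theta=-0.5000
After 2 (thin lens f=-50): x=-14.0000 theta=-0.7800
After 3 (propagate distance d=20): x=-29.6000 theta=-0.7800
After 4 (thin lens f=-53): x=-29.6000 theta=-3547/2650 (≈-1.3385)
After 5 (propagate distance d=21): x=-152927/2650 (≈-57.7083) theta=-3547/2650 (≈-1.3385)
After 6 (thin lens f=-59): x=-152927/2650 (≈-57.7083) theta=-7244/3127 (≈-2.3166)
After 7 (propagate distance d=45 (to screen)): x=-25321693/156350 (≈-161.9552) theta=-7244/3127 (≈-2.3166)
|theta_initial|=0.5000 |theta_final|=7244/3127 (≈2.3166) -> increased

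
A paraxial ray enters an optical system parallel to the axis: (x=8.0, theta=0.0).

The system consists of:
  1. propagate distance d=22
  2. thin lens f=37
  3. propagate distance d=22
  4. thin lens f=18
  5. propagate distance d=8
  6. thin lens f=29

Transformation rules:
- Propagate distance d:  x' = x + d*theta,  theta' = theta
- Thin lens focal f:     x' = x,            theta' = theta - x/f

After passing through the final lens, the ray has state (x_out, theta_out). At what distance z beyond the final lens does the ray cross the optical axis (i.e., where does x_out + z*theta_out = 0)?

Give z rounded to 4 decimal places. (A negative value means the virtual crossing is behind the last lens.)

Answer: 0.1807

Derivation:
Initial: x=8.0000 theta=0.0000
After 1 (propagate distance d=22): x=8.0000 theta=0.0000
After 2 (thin lens f=37): x=8.0000 theta=-8/37 (≈-0.2162)
After 3 (propagate distance d=22): x=120/37 (≈3.2432) theta=-8/37 (≈-0.2162)
After 4 (thin lens f=18): x=120/37 (≈3.2432) theta=-44/111 (≈-0.3964)
After 5 (propagate distance d=8): x=8/111 (≈0.0721) theta=-44/111 (≈-0.3964)
After 6 (thin lens f=29): x=8/111 (≈0.0721) theta=-428/1073 (≈-0.3989)
z_focus = -x_out/theta_out = -(8/111)/(-428/1073) = 58/321 ≈ 0.1807
Rounded to 4 decimal places: z = 0.1807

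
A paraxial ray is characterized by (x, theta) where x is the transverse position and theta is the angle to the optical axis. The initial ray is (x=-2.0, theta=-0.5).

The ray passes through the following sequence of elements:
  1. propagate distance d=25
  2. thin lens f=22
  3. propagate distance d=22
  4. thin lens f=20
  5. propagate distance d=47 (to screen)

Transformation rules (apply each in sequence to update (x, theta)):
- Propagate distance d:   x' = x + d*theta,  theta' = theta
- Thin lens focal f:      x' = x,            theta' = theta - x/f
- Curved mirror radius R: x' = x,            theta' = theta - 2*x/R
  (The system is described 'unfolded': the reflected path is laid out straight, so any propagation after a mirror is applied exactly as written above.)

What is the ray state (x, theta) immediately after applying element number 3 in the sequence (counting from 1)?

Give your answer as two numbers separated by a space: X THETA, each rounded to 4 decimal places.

Initial: x=-2.0000 theta=-0.5000
After 1 (propagate distance d=25): x=-14.5000 theta=-0.5000
After 2 (thin lens f=22): x=-14.5000 theta=7/44 (≈0.1591)
After 3 (propagate distance d=22): x=-11.0000 theta=7/44 (≈0.1591)
Rounded to 4 decimal places: x = -11.0000, theta = 0.1591

Answer: -11.0000 0.1591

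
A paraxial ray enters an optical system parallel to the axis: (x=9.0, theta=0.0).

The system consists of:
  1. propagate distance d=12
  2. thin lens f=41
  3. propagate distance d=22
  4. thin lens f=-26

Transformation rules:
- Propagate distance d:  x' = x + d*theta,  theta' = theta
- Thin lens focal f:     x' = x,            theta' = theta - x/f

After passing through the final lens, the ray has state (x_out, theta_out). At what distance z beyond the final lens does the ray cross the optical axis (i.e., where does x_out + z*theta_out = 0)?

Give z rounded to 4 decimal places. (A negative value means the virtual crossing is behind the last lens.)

Initial: x=9.0000 theta=0.0000
After 1 (propagate distance d=12): x=9.0000 theta=0.0000
After 2 (thin lens f=41): x=9.0000 theta=-9/41 (≈-0.2195)
After 3 (propagate distance d=22): x=171/41 (≈4.1707) theta=-9/41 (≈-0.2195)
After 4 (thin lens f=-26): x=171/41 (≈4.1707) theta=-63/1066 (≈-0.0591)
z_focus = -x_out/theta_out = -(171/41)/(-63/1066) = 494/7 ≈ 70.5714
Rounded to 4 decimal places: z = 70.5714

Answer: 70.5714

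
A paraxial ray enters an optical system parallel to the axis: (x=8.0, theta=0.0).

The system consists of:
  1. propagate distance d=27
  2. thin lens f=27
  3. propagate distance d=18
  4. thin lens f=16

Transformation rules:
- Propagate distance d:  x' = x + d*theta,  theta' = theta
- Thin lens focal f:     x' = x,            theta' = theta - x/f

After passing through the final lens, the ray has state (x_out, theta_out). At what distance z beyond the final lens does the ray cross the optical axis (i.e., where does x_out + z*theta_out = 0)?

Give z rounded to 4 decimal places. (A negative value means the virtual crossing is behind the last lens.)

Answer: 5.7600

Derivation:
Initial: x=8.0000 theta=0.0000
After 1 (propagate distance d=27): x=8.0000 theta=0.0000
After 2 (thin lens f=27): x=8.0000 theta=-8/27 (≈-0.2963)
After 3 (propagate distance d=18): x=8/3 (≈2.6667) theta=-8/27 (≈-0.2963)
After 4 (thin lens f=16): x=8/3 (≈2.6667) theta=-25/54 (≈-0.4630)
z_focus = -x_out/theta_out = -(8/3)/(-25/54) = 5.7600
Rounded to 4 decimal places: z = 5.7600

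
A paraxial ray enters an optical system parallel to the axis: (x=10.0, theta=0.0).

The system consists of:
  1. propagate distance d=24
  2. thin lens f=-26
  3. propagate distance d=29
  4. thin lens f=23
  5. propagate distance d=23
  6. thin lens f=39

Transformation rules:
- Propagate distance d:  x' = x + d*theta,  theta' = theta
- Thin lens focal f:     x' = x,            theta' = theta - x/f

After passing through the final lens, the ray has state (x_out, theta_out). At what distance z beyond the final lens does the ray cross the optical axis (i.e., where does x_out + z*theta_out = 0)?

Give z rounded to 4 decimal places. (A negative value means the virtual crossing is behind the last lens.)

Answer: 11.6100

Derivation:
Initial: x=10.0000 theta=0.0000
After 1 (propagate distance d=24): x=10.0000 theta=0.0000
After 2 (thin lens f=-26): x=10.0000 theta=5/13 (≈0.3846)
After 3 (propagate distance d=29): x=275/13 (≈21.1538) theta=5/13 (≈0.3846)
After 4 (thin lens f=23): x=275/13 (≈21.1538) theta=-160/299 (≈-0.5351)
After 5 (propagate distance d=23): x=115/13 (≈8.8462) theta=-160/299 (≈-0.5351)
After 6 (thin lens f=39): x=115/13 (≈8.8462) theta=-8885/11661 (≈-0.7619)
z_focus = -x_out/theta_out = -(115/13)/(-8885/11661) = 20631/1777 ≈ 11.6100
Rounded to 4 decimal places: z = 11.6100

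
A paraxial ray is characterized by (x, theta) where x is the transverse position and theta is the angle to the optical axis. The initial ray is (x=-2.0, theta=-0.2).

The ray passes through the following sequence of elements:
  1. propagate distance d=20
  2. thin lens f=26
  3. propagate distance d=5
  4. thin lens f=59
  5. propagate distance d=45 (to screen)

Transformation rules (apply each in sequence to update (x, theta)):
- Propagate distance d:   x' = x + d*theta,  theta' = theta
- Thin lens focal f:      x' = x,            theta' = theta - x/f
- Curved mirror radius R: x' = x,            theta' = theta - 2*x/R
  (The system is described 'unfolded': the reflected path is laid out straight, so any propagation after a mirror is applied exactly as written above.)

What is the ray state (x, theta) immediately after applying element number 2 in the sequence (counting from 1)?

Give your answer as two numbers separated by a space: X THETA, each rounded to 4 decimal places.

Initial: x=-2.0000 theta=-0.2000
After 1 (propagate distance d=20): x=-6.0000 theta=-0.2000
After 2 (thin lens f=26): x=-6.0000 theta=2/65 (≈0.0308)
Rounded to 4 decimal places: x = -6.0000, theta = 0.0308

Answer: -6.0000 0.0308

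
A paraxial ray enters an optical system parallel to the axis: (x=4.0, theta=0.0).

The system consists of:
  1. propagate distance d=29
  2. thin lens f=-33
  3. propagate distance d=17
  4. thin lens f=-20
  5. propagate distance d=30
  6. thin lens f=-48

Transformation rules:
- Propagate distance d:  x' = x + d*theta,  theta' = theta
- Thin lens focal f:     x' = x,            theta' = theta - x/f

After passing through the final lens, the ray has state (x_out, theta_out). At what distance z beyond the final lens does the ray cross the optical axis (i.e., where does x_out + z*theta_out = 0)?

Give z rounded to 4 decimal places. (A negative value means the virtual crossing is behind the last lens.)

Initial: x=4.0000 theta=0.0000
After 1 (propagate distance d=29): x=4.0000 theta=0.0000
After 2 (thin lens f=-33): x=4.0000 theta=4/33 (≈0.1212)
After 3 (propagate distance d=17): x=200/33 (≈6.0606) theta=4/33 (≈0.1212)
After 4 (thin lens f=-20): x=200/33 (≈6.0606) theta=14/33 (≈0.4242)
After 5 (propagate distance d=30): x=620/33 (≈18.7879) theta=14/33 (≈0.4242)
After 6 (thin lens f=-48): x=620/33 (≈18.7879) theta=323/396 (≈0.8157)
z_focus = -x_out/theta_out = -(620/33)/(323/396) = -7440/323 ≈ -23.0341
Rounded to 4 decimal places: z = -23.0341

Answer: -23.0341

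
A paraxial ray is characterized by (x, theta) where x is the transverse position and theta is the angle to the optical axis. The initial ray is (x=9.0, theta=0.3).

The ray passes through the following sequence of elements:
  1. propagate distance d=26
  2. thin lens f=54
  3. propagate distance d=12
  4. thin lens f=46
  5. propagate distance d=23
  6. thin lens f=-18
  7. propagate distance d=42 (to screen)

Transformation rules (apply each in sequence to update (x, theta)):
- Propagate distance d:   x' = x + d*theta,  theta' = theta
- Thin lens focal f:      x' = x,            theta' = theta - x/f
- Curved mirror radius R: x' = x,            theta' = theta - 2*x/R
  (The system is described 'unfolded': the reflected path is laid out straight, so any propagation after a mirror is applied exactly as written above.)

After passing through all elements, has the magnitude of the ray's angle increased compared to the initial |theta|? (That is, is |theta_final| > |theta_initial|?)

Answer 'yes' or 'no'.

Initial: x=9.0000 theta=0.3000
After 1 (propagate distance d=26): x=16.8000 theta=0.3000
After 2 (thin lens f=54): x=16.8000 theta=-1/90 (≈-0.0111)
After 3 (propagate distance d=12): x=50/3 (≈16.6667) theta=-1/90 (≈-0.0111)
After 4 (thin lens f=46): x=50/3 (≈16.6667) theta=-773/2070 (≈-0.3734)
After 5 (propagate distance d=23): x=727/90 (≈8.0778) theta=-773/2070 (≈-0.3734)
After 6 (thin lens f=-18): x=727/90 (≈8.0778) theta=2807/37260 (≈0.0753)
After 7 (propagate distance d=42 (to screen)): x=34906/3105 (≈11.2419) theta=2807/37260 (≈0.0753)
|theta_initial|=0.3000 |theta_final|=2807/37260 (≈0.0753) -> not increased

Answer: no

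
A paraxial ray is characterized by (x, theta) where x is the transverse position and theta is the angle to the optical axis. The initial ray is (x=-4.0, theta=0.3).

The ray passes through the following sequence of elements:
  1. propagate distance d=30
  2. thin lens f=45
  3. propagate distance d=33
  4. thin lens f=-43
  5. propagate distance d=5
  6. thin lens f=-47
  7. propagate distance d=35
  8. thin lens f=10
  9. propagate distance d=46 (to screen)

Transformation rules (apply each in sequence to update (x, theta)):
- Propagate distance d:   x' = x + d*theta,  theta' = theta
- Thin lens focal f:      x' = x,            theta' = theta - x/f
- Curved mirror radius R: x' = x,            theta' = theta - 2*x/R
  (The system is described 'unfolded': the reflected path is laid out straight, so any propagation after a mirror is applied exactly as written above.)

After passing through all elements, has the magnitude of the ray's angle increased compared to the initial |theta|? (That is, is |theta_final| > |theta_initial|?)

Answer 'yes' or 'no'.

Initial: x=-4.0000 theta=0.3000
After 1 (propagate distance d=30): x=5.0000 theta=0.3000
After 2 (thin lens f=45): x=5.0000 theta=17/90 (≈0.1889)
After 3 (propagate distance d=33): x=337/30 (≈11.2333) theta=17/90 (≈0.1889)
After 4 (thin lens f=-43): x=337/30 (≈11.2333) theta=871/1935 (≈0.4501)
After 5 (propagate distance d=5): x=52183/3870 (≈13.4840) theta=871/1935 (≈0.4501)
After 6 (thin lens f=-47): x=52183/3870 (≈13.4840) theta=134057/181890 (≈0.7370)
After 7 (propagate distance d=35): x=396922/10105 (≈39.2798) theta=134057/181890 (≈0.7370)
After 8 (thin lens f=10): x=396922/10105 (≈39.2798) theta=-2902013/909450 (≈-3.1910)
After 9 (propagate distance d=46 (to screen)): x=-48884809/454725 (≈-107.5041) theta=-2902013/909450 (≈-3.1910)
|theta_initial|=0.3000 |theta_final|=2902013/909450 (≈3.1910) -> increased

Answer: yes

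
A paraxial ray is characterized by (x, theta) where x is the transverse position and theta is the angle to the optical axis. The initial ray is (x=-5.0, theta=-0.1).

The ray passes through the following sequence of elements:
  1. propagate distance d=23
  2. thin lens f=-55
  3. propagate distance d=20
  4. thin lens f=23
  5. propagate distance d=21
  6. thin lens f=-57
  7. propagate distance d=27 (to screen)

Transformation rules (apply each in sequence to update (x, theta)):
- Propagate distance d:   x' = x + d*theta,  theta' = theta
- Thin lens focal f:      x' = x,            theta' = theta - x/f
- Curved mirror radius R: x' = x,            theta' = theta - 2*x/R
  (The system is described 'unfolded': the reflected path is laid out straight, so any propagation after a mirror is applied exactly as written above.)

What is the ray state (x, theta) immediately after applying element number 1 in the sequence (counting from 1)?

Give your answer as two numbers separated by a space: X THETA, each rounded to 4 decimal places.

Answer: -7.3000 -0.1000

Derivation:
Initial: x=-5.0000 theta=-0.1000
After 1 (propagate distance d=23): x=-7.3000 theta=-0.1000
Rounded to 4 decimal places: x = -7.3000, theta = -0.1000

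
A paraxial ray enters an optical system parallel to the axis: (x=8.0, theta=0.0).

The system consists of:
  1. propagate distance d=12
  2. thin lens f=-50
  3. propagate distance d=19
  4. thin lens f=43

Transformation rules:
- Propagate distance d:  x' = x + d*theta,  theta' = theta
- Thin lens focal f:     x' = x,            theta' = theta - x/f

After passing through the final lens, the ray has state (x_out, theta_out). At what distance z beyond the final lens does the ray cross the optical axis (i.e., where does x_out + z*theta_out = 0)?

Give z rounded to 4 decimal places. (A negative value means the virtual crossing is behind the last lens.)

Initial: x=8.0000 theta=0.0000
After 1 (propagate distance d=12): x=8.0000 theta=0.0000
After 2 (thin lens f=-50): x=8.0000 theta=0.1600
After 3 (propagate distance d=19): x=11.0400 theta=0.1600
After 4 (thin lens f=43): x=11.0400 theta=-104/1075 (≈-0.0967)
z_focus = -x_out/theta_out = -(11.0400)/(-104/1075) = 2967/26 ≈ 114.1154
Rounded to 4 decimal places: z = 114.1154

Answer: 114.1154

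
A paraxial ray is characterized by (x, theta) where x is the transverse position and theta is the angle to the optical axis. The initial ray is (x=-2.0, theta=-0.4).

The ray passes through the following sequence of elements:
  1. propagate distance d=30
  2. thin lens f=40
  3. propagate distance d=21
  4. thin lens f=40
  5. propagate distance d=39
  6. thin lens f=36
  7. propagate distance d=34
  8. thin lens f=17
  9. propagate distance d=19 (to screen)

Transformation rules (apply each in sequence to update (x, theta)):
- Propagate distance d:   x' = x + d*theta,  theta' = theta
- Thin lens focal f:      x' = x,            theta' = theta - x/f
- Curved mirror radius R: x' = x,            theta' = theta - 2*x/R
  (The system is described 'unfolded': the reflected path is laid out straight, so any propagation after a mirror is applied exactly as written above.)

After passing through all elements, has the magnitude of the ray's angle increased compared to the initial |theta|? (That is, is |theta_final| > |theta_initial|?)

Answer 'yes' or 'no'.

Answer: no

Derivation:
Initial: x=-2.0000 theta=-0.4000
After 1 (propagate distance d=30): x=-14.0000 theta=-0.4000
After 2 (thin lens f=40): x=-14.0000 theta=-0.0500
After 3 (propagate distance d=21): x=-15.0500 theta=-0.0500
After 4 (thin lens f=40): x=-15.0500 theta=261/800 (≈0.3263)
After 5 (propagate distance d=39): x=-1861/800 (≈-2.3263) theta=261/800 (≈0.3263)
After 6 (thin lens f=36): x=-1861/800 (≈-2.3263) theta=11257/28800 (≈0.3909)
After 7 (propagate distance d=34): x=157871/14400 (≈10.9633) theta=11257/28800 (≈0.3909)
After 8 (thin lens f=17): x=157871/14400 (≈10.9633) theta=-124373/489600 (≈-0.2540)
After 9 (propagate distance d=19 (to screen)): x=1001509/163200 (≈6.1367) theta=-124373/489600 (≈-0.2540)
|theta_initial|=0.4000 |theta_final|=124373/489600 (≈0.2540) -> not increased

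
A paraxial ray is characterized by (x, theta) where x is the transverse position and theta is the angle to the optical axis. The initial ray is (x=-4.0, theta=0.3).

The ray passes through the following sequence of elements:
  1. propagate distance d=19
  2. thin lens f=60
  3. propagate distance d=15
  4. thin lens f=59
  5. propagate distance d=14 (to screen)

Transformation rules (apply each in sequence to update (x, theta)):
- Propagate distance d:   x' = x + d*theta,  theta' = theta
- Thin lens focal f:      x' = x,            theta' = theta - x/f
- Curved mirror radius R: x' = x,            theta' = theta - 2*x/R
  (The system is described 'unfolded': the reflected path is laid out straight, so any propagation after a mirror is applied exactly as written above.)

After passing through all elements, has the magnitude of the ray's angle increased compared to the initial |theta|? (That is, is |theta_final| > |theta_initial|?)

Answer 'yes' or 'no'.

Initial: x=-4.0000 theta=0.3000
After 1 (propagate distance d=19): x=1.7000 theta=0.3000
After 2 (thin lens f=60): x=1.7000 theta=163/600 (≈0.2717)
After 3 (propagate distance d=15): x=5.7750 theta=163/600 (≈0.2717)
After 4 (thin lens f=59): x=5.7750 theta=769/4425 (≈0.1738)
After 5 (propagate distance d=14 (to screen)): x=290563/35400 (≈8.2080) theta=769/4425 (≈0.1738)
|theta_initial|=0.3000 |theta_final|=769/4425 (≈0.1738) -> not increased

Answer: no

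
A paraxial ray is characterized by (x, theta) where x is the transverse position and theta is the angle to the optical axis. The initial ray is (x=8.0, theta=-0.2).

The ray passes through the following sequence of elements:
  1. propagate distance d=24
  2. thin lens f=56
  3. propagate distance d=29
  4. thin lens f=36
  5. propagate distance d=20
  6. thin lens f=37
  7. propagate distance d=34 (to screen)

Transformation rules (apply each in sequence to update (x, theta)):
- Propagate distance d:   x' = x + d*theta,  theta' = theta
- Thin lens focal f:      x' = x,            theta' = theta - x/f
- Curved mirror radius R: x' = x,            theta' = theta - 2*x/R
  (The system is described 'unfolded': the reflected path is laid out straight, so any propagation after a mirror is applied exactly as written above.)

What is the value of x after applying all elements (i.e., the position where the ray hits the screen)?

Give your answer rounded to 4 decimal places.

Initial: x=8.0000 theta=-0.2000
After 1 (propagate distance d=24): x=3.2000 theta=-0.2000
After 2 (thin lens f=56): x=3.2000 theta=-9/35 (≈-0.2571)
After 3 (propagate distance d=29): x=-149/35 (≈-4.2571) theta=-9/35 (≈-0.2571)
After 4 (thin lens f=36): x=-149/35 (≈-4.2571) theta=-5/36 (≈-0.1389)
After 5 (propagate distance d=20): x=-2216/315 (≈-7.0349) theta=-5/36 (≈-0.1389)
After 6 (thin lens f=37): x=-2216/315 (≈-7.0349) theta=2389/46620 (≈0.0512)
After 7 (propagate distance d=34 (to screen)): x=-123371/23310 (≈-5.2926) theta=2389/46620 (≈0.0512)
Rounded to 4 decimal places: x = -5.2926

Answer: -5.2926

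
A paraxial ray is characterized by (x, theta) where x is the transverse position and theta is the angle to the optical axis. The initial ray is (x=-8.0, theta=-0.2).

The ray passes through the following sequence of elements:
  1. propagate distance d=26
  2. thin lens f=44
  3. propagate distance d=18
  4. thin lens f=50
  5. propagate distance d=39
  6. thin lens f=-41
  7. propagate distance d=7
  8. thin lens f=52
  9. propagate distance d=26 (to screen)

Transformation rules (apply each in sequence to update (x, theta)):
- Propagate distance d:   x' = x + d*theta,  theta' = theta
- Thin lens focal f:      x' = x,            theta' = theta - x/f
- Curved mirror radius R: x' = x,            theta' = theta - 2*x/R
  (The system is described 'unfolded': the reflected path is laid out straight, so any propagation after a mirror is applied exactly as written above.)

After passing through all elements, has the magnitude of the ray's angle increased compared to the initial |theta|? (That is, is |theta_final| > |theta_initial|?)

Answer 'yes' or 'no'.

Answer: yes

Derivation:
Initial: x=-8.0000 theta=-0.2000
After 1 (propagate distance d=26): x=-13.2000 theta=-0.2000
After 2 (thin lens f=44): x=-13.2000 theta=0.1000
After 3 (propagate distance d=18): x=-11.4000 theta=0.1000
After 4 (thin lens f=50): x=-11.4000 theta=0.3280
After 5 (propagate distance d=39): x=1.3920 theta=0.3280
After 6 (thin lens f=-41): x=1.3920 theta=371/1025 (≈0.3620)
After 7 (propagate distance d=7): x=20119/5125 (≈3.9257) theta=371/1025 (≈0.3620)
After 8 (thin lens f=52): x=20119/5125 (≈3.9257) theta=76341/266500 (≈0.2865)
After 9 (propagate distance d=26 (to screen)): x=116579/10250 (≈11.3736) theta=76341/266500 (≈0.2865)
|theta_initial|=0.2000 |theta_final|=76341/266500 (≈0.2865) -> increased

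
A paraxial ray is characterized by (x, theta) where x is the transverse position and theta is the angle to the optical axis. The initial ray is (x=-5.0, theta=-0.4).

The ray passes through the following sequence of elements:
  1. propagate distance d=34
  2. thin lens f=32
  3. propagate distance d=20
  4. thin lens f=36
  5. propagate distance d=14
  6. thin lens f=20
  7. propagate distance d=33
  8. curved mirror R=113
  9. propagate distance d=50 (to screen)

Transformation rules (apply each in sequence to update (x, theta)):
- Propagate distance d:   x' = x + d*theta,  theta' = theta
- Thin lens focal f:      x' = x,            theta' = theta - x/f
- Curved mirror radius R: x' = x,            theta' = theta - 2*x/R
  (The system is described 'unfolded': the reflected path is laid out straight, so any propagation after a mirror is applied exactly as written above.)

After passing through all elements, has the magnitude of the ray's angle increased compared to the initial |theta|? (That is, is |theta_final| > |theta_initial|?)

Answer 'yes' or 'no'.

Initial: x=-5.0000 theta=-0.4000
After 1 (propagate distance d=34): x=-18.6000 theta=-0.4000
After 2 (thin lens f=32): x=-18.6000 theta=29/160 (≈0.1813)
After 3 (propagate distance d=20): x=-14.9750 theta=29/160 (≈0.1813)
After 4 (thin lens f=36): x=-14.9750 theta=43/72 (≈0.5972)
After 5 (propagate distance d=14): x=-2381/360 (≈-6.6139) theta=43/72 (≈0.5972)
After 6 (thin lens f=20): x=-2381/360 (≈-6.6139) theta=2227/2400 (≈0.9279)
After 7 (propagate distance d=33): x=172853/7200 (≈24.0074) theta=2227/2400 (≈0.9279)
After 8 (curved mirror R=113): x=172853/7200 (≈24.0074) theta=409247/813600 (≈0.5030)
After 9 (propagate distance d=50 (to screen)): x=39994739/813600 (≈49.1577) theta=409247/813600 (≈0.5030)
|theta_initial|=0.4000 |theta_final|=409247/813600 (≈0.5030) -> increased

Answer: yes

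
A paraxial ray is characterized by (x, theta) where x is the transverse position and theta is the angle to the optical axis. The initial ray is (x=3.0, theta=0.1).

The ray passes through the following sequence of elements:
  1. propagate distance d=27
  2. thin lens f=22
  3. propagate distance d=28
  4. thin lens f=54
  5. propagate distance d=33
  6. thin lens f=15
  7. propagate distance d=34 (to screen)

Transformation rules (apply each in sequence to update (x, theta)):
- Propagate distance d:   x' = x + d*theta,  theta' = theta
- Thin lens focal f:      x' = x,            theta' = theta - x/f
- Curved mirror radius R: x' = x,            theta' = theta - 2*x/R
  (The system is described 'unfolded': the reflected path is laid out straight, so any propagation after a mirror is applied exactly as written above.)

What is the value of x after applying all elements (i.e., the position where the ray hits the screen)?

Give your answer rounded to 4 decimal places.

Initial: x=3.0000 theta=0.1000
After 1 (propagate distance d=27): x=5.7000 theta=0.1000
After 2 (thin lens f=22): x=5.7000 theta=-7/44 (≈-0.1591)
After 3 (propagate distance d=28): x=137/110 (≈1.2455) theta=-7/44 (≈-0.1591)
After 4 (thin lens f=54): x=137/110 (≈1.2455) theta=-541/2970 (≈-0.1822)
After 5 (propagate distance d=33): x=-2359/495 (≈-4.7657) theta=-541/2970 (≈-0.1822)
After 6 (thin lens f=15): x=-2359/495 (≈-4.7657) theta=61/450 (≈0.1356)
After 7 (propagate distance d=34 (to screen)): x=-388/2475 (≈-0.1568) theta=61/450 (≈0.1356)
Rounded to 4 decimal places: x = -0.1568

Answer: -0.1568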